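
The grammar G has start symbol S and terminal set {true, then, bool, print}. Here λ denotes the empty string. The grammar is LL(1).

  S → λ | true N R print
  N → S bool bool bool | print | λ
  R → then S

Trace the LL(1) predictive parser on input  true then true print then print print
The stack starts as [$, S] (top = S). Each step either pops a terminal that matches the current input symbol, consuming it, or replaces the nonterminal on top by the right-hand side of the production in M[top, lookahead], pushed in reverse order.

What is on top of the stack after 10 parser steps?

then

step 1: stack=$ S  input=true then true print then print print $  — expand S → true N R print
step 2: stack=$ print R N true  input=true then true print then print print $  — match true
step 3: stack=$ print R N  input=then true print then print print $  — expand N → λ
step 4: stack=$ print R  input=then true print then print print $  — expand R → then S
step 5: stack=$ print S then  input=then true print then print print $  — match then
step 6: stack=$ print S  input=true print then print print $  — expand S → true N R print
step 7: stack=$ print print R N true  input=true print then print print $  — match true
step 8: stack=$ print print R N  input=print then print print $  — expand N → print
step 9: stack=$ print print R print  input=print then print print $  — match print
step 10: stack=$ print print R  input=then print print $  — expand R → then S
Stack after step 10: $ print print S then (top = then).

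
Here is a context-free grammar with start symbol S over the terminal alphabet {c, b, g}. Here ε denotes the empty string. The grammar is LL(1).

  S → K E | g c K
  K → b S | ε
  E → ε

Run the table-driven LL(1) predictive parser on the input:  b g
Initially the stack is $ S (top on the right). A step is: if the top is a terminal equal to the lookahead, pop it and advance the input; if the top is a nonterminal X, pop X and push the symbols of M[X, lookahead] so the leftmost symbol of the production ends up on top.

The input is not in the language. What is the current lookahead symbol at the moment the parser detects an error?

step 1: stack=$ S  input=b g $  — expand S → K E
step 2: stack=$ E K  input=b g $  — expand K → b S
step 3: stack=$ E S b  input=b g $  — match b
step 4: stack=$ E S  input=g $  — expand S → g c K
step 5: stack=$ E K c g  input=g $  — match g
step 6: stack=$ E K c  input=$  — error: top is terminal c but lookahead is $

$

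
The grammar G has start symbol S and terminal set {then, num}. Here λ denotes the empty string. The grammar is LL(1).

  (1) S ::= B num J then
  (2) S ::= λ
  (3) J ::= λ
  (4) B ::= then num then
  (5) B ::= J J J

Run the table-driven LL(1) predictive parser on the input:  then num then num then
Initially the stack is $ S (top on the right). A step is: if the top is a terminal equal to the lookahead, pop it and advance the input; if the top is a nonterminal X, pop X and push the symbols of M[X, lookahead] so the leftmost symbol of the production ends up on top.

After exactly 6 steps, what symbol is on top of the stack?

J

     Stack                       Input                     Action
  1  $ S                         then num then num then $  expand S ::= B num J then
  2  $ then J num B              then num then num then $  expand B ::= then num then
  3  $ then J num then num then  then num then num then $  match then
  4  $ then J num then num       num then num then $       match num
  5  $ then J num then           then num then $           match then
  6  $ then J num                num then $                match num
Stack after step 6: $ then J (top = J).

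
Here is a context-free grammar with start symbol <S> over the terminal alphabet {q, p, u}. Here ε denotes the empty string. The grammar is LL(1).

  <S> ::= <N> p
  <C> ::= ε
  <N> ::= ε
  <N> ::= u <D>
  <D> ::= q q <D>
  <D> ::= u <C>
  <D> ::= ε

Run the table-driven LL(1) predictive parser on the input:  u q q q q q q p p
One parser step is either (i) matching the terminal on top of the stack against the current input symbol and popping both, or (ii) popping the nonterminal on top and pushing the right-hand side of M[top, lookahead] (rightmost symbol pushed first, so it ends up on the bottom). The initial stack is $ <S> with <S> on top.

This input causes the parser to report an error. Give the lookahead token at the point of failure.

      Stack        Input                Action
   1  $ <S>        u q q q q q q p p $  expand <S> ::= <N> p
   2  $ p <N>      u q q q q q q p p $  expand <N> ::= u <D>
   3  $ p <D> u    u q q q q q q p p $  match u
   4  $ p <D>      q q q q q q p p $    expand <D> ::= q q <D>
   5  $ p <D> q q  q q q q q q p p $    match q
   6  $ p <D> q    q q q q q p p $      match q
   7  $ p <D>      q q q q p p $        expand <D> ::= q q <D>
   8  $ p <D> q q  q q q q p p $        match q
   9  $ p <D> q    q q q p p $          match q
  10  $ p <D>      q q p p $            expand <D> ::= q q <D>
  11  $ p <D> q q  q q p p $            match q
  12  $ p <D> q    q p p $              match q
  13  $ p <D>      p p $                expand <D> ::= ε
  14  $ p          p p $                match p
  15  $            p $                  error: stack empty but input remains

p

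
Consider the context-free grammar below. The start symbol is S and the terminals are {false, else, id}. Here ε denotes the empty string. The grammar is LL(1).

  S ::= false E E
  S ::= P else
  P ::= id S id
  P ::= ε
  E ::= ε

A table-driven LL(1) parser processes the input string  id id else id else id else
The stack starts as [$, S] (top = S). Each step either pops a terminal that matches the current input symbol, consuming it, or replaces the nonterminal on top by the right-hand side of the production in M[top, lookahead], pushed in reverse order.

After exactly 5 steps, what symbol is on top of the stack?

step 1: stack=$ S  input=id id else id else id else $  — expand S ::= P else
step 2: stack=$ else P  input=id id else id else id else $  — expand P ::= id S id
step 3: stack=$ else id S id  input=id id else id else id else $  — match id
step 4: stack=$ else id S  input=id else id else id else $  — expand S ::= P else
step 5: stack=$ else id else P  input=id else id else id else $  — expand P ::= id S id
Stack after step 5: $ else id else id S id (top = id).

id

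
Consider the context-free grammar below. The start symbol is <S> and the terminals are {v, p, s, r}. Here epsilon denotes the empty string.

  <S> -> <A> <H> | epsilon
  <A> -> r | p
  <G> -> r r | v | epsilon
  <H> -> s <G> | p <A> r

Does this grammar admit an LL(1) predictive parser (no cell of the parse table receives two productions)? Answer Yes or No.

Yes

FIRST(<S>) = {epsilon, p, r}
FIRST(<A>) = {p, r}
FIRST(<G>) = {epsilon, r, v}
FIRST(<H>) = {p, s}
FOLLOW(<S>) = {$}
FOLLOW(<A>) = {p, r, s}
FOLLOW(<G>) = {$}
FOLLOW(<H>) = {$}
Each cell of M receives at most one production.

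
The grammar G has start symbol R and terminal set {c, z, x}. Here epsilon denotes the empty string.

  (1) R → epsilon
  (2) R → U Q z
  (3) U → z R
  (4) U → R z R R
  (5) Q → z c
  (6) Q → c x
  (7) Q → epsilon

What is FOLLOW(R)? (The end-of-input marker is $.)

FIRST(Q): from Q→z c we get {z}; from Q→c x we get {c}; from Q→epsilon we get {epsilon}. So FIRST(Q) = {epsilon, c, z}.
FIRST(R): from R→epsilon we get {epsilon}; from R→U Q z we get {z}. So FIRST(R) = {epsilon, z}.
FIRST(U): from U→z R we get {z}; from U→R z R R we get {z}. So FIRST(U) = {z}.
FOLLOW(R) includes $ since R is the start symbol.
FOLLOW(U): in R→U Q z, U is followed by Q z with FIRST {c, z}. Thus FOLLOW(U) = {c, z}.
FOLLOW(R): in U→z R, the suffix after R is empty, so FOLLOW(R) ⊇ FOLLOW(U) = {c, z}; in U→R z R R (occurrence 1), R is followed by z R R with FIRST {z}; in U→R z R R (occurrence 2), R is followed by R with FIRST {epsilon, z}; in U→R z R R (occurrence 2), the suffix after R is nullable, so FOLLOW(R) ⊇ FOLLOW(U) = {c, z}; in U→R z R R (occurrence 3), the suffix after R is empty, so FOLLOW(R) ⊇ FOLLOW(U) = {c, z}. Thus FOLLOW(R) = {$, c, z}.
FOLLOW(Q): in R→U Q z, Q is followed by z with FIRST {z}. Thus FOLLOW(Q) = {z}.

{$, c, z}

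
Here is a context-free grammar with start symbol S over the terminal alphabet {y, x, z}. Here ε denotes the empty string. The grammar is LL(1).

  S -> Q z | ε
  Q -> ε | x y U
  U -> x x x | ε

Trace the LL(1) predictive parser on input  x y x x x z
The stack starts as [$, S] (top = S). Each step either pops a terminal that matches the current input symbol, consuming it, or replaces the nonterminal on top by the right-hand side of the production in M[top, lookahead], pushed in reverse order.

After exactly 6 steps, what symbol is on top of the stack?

step 1: stack=$ S  input=x y x x x z $  — expand S -> Q z
step 2: stack=$ z Q  input=x y x x x z $  — expand Q -> x y U
step 3: stack=$ z U y x  input=x y x x x z $  — match x
step 4: stack=$ z U y  input=y x x x z $  — match y
step 5: stack=$ z U  input=x x x z $  — expand U -> x x x
step 6: stack=$ z x x x  input=x x x z $  — match x
Stack after step 6: $ z x x (top = x).

x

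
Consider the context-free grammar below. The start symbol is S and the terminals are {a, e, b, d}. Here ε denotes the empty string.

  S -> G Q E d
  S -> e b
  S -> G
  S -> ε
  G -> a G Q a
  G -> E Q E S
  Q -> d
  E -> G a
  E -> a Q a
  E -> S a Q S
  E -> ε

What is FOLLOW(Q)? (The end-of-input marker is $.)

FIRST(Q) = {d}
FIRST(S) = {ε, a, d, e}  (via G Q E d, G)
FIRST(G) = {a, d, e}  (via E Q E S)
FIRST(E) = {ε, a, d, e}  (via G a, S a Q S)
FOLLOW(S) includes $ since S is the start symbol.
FOLLOW(S): in G->E Q E S, the suffix after S is empty, so FOLLOW(S) ⊇ FOLLOW(G) = {$, a, d, e}; in E->S a Q S (occurrence 1), S is followed by a Q S with FIRST {a}; in E->S a Q S (occurrence 2), the suffix after S is empty, so FOLLOW(S) ⊇ FOLLOW(E) = {$, a, d, e}. Thus FOLLOW(S) = {$, a, d, e}.
FOLLOW(G): in S->G Q E d, G is followed by Q E d with FIRST {d}; in S->G, the suffix after G is empty, so FOLLOW(G) ⊇ FOLLOW(S) = {$, a, d, e}; in G->a G Q a, G is followed by Q a with FIRST {d}; in E->G a, G is followed by a with FIRST {a}. Thus FOLLOW(G) = {$, a, d, e}.
FOLLOW(E): in S->G Q E d, E is followed by d with FIRST {d}; in G->E Q E S (occurrence 1), E is followed by Q E S with FIRST {d}; in G->E Q E S (occurrence 2), E is followed by S with FIRST {ε, a, d, e}; in G->E Q E S (occurrence 2), the suffix after E is nullable, so FOLLOW(E) ⊇ FOLLOW(G) = {$, a, d, e}. Thus FOLLOW(E) = {$, a, d, e}.
FOLLOW(Q): in S->G Q E d, Q is followed by E d with FIRST {a, d, e}; in G->a G Q a, Q is followed by a with FIRST {a}; in G->E Q E S, Q is followed by E S with FIRST {ε, a, d, e}; in G->E Q E S, the suffix after Q is nullable, so FOLLOW(Q) ⊇ FOLLOW(G) = {$, a, d, e}; in E->a Q a, Q is followed by a with FIRST {a}; in E->S a Q S, Q is followed by S with FIRST {ε, a, d, e}; in E->S a Q S, the suffix after Q is nullable, so FOLLOW(Q) ⊇ FOLLOW(E) = {$, a, d, e}. Thus FOLLOW(Q) = {$, a, d, e}.

{$, a, d, e}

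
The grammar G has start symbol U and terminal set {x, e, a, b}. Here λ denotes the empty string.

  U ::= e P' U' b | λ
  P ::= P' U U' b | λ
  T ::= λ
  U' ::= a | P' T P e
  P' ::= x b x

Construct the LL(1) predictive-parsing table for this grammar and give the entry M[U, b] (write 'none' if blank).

FIRST(U) = {λ, e}
FIRST(T) = {λ}
FIRST(P') = {x}
FIRST(P) = {λ, x}  (via P' U U' b)
FIRST(U') = {a, x}  (via P' T P e)
FOLLOW(U) includes $ since U is the start symbol.
FOLLOW(U): in P::=P' U U' b, U is followed by U' b with FIRST {a, x}. Thus FOLLOW(U) = {$, a, x}.
For U ::= e P' U' b: FIRST(e P' U' b) = {e}, so it goes in M[U, t] for t ∈ {e}.
For U ::= λ: FIRST(λ) = {λ}, so it goes in M[U, t] for t ∈ {}; since λ ∈ FIRST, also for every t ∈ FOLLOW(U) = {$, a, x}.
None of these place a production in M[U, b].

none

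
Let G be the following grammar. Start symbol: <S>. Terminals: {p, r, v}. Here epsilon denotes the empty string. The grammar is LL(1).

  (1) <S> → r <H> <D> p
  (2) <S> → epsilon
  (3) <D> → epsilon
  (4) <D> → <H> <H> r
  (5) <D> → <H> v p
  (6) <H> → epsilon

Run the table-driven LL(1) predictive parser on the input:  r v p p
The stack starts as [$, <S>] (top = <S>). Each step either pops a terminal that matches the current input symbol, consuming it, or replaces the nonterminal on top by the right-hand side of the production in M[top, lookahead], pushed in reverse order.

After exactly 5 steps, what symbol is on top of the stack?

     Stack          Input      Action
  1  $ <S>          r v p p $  expand <S> → r <H> <D> p
  2  $ p <D> <H> r  r v p p $  match r
  3  $ p <D> <H>    v p p $    expand <H> → epsilon
  4  $ p <D>        v p p $    expand <D> → <H> v p
  5  $ p p v <H>    v p p $    expand <H> → epsilon
Stack after step 5: $ p p v (top = v).

v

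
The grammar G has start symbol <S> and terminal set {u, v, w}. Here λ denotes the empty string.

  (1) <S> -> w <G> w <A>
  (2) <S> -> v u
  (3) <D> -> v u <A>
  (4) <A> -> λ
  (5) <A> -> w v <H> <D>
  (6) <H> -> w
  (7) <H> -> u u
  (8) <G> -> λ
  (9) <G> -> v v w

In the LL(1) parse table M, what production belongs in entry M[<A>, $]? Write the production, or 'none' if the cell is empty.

FIRST(<S>): from <S>->w <G> w <A> we get {w}; from <S>->v u we get {v}. So FIRST(<S>) = {v, w}.
FIRST(<D>): from <D>->v u <A> we get {v}. So FIRST(<D>) = {v}.
FIRST(<A>): from <A>->λ we get {λ}; from <A>->w v <H> <D> we get {w}. So FIRST(<A>) = {λ, w}.
FIRST(<H>): from <H>->w we get {w}; from <H>->u u we get {u}. So FIRST(<H>) = {u, w}.
FIRST(<G>): from <G>->λ we get {λ}; from <G>->v v w we get {v}. So FIRST(<G>) = {λ, v}.
FOLLOW(<S>) includes $ since <S> is the start symbol.
FOLLOW(<S>): <S> appears on no right-hand side. Thus FOLLOW(<S>) = {$}.
FOLLOW(<D>): in <A>->w v <H> <D>, the suffix after <D> is empty, so FOLLOW(<D>) ⊇ FOLLOW(<A>) = {$}. Thus FOLLOW(<D>) = {$}.
FOLLOW(<A>): in <S>->w <G> w <A>, the suffix after <A> is empty, so FOLLOW(<A>) ⊇ FOLLOW(<S>) = {$}; in <D>->v u <A>, the suffix after <A> is empty, so FOLLOW(<A>) ⊇ FOLLOW(<D>) = {$}. Thus FOLLOW(<A>) = {$}.
For <A> -> λ: FIRST(λ) = {λ}, so it goes in M[<A>, t] for t ∈ {}; since λ ∈ FIRST, also for every t ∈ FOLLOW(<A>) = {$}.
For <A> -> w v <H> <D>: FIRST(w v <H> <D>) = {w}, so it goes in M[<A>, t] for t ∈ {w}.

<A> -> λ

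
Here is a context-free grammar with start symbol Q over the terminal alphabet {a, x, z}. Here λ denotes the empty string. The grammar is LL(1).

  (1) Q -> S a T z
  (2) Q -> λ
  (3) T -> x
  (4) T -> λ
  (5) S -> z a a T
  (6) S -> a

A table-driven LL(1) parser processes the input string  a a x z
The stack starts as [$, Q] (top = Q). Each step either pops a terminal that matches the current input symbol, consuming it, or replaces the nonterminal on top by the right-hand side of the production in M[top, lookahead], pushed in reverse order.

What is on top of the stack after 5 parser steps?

x

     Stack      Input      Action
  1  $ Q        a a x z $  expand Q -> S a T z
  2  $ z T a S  a a x z $  expand S -> a
  3  $ z T a a  a a x z $  match a
  4  $ z T a    a x z $    match a
  5  $ z T      x z $      expand T -> x
Stack after step 5: $ z x (top = x).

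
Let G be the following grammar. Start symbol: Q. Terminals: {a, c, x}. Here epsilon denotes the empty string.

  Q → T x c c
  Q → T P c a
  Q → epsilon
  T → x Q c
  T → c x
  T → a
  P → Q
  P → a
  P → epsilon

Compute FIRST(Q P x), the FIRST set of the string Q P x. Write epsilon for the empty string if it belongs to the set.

{a, c, x}

FIRST(T) = {a, c, x}
FIRST(Q) = {epsilon, a, c, x}  (via T x c c, T P c a)
FIRST(P) = {epsilon, a, c, x}  (via Q)
FIRST(Q P x): take FIRST of each symbol in turn, carrying on past any symbol whose FIRST contains epsilon; result {a, c, x}.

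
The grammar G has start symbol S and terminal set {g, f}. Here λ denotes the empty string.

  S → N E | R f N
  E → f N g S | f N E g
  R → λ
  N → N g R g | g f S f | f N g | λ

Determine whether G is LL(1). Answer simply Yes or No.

FIRST(S) = {f, g}
FIRST(E) = {f}
FIRST(R) = {λ}
FIRST(N) = {λ, f, g}
FOLLOW(S) = {$, f, g}
FOLLOW(E) = {$, f, g}
FOLLOW(R) = {f, g}
FOLLOW(N) = {$, f, g}
Cell M[E, f] receives both E → f N g S and E → f N E g — the grammar is not LL(1).

No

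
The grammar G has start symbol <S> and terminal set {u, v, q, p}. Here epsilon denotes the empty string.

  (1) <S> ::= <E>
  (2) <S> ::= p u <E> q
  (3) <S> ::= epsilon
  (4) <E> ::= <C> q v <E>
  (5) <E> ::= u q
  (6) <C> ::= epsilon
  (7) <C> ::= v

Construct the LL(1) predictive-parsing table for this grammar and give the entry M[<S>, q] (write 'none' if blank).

<S> ::= <E>

FIRST(<C>): from <C>::=epsilon we get {epsilon}; from <C>::=v we get {v}. So FIRST(<C>) = {epsilon, v}.
FIRST(<E>): from <E>::=<C> q v <E> we get {q, v}; from <E>::=u q we get {u}. So FIRST(<E>) = {q, u, v}.
FIRST(<S>): from <S>::=<E> we get {q, u, v}; from <S>::=p u <E> q we get {p}; from <S>::=epsilon we get {epsilon}. So FIRST(<S>) = {epsilon, p, q, u, v}.
FOLLOW(<S>) includes $ since <S> is the start symbol.
FOLLOW(<S>): <S> appears on no right-hand side. Thus FOLLOW(<S>) = {$}.
For <S> ::= <E>: FIRST(<E>) = {q, u, v}, so it goes in M[<S>, t] for t ∈ {q, u, v}.
For <S> ::= p u <E> q: FIRST(p u <E> q) = {p}, so it goes in M[<S>, t] for t ∈ {p}.
For <S> ::= epsilon: FIRST(epsilon) = {epsilon}, so it goes in M[<S>, t] for t ∈ {}; since epsilon ∈ FIRST, also for every t ∈ FOLLOW(<S>) = {$}.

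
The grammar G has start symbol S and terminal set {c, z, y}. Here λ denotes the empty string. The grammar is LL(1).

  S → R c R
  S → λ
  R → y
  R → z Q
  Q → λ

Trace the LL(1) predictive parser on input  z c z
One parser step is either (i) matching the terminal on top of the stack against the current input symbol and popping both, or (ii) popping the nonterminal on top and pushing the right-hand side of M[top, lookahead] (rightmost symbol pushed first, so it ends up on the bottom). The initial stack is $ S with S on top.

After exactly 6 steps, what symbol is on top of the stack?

z

     Stack      Input    Action
  1  $ S        z c z $  expand S → R c R
  2  $ R c R    z c z $  expand R → z Q
  3  $ R c Q z  z c z $  match z
  4  $ R c Q    c z $    expand Q → λ
  5  $ R c      c z $    match c
  6  $ R        z $      expand R → z Q
Stack after step 6: $ Q z (top = z).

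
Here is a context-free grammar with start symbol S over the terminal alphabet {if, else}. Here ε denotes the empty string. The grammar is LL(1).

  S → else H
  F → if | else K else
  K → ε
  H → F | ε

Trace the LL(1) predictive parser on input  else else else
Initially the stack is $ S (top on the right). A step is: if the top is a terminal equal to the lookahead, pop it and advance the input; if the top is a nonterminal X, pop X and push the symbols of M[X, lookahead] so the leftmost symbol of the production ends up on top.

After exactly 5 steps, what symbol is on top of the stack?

     Stack          Input             Action
  1  $ S            else else else $  expand S → else H
  2  $ H else       else else else $  match else
  3  $ H            else else $       expand H → F
  4  $ F            else else $       expand F → else K else
  5  $ else K else  else else $       match else
Stack after step 5: $ else K (top = K).

K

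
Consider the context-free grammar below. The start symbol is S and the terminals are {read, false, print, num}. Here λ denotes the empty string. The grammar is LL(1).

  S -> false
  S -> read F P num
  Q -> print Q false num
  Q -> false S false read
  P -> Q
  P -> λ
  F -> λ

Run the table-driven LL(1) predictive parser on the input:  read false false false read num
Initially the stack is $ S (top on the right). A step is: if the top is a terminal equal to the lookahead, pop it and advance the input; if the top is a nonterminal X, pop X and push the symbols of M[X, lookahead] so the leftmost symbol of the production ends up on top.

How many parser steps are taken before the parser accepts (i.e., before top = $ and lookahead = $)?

11

step 1: stack=$ S  input=read false false false read num $  — expand S -> read F P num
step 2: stack=$ num P F read  input=read false false false read num $  — match read
step 3: stack=$ num P F  input=false false false read num $  — expand F -> λ
step 4: stack=$ num P  input=false false false read num $  — expand P -> Q
step 5: stack=$ num Q  input=false false false read num $  — expand Q -> false S false read
step 6: stack=$ num read false S false  input=false false false read num $  — match false
step 7: stack=$ num read false S  input=false false read num $  — expand S -> false
step 8: stack=$ num read false false  input=false false read num $  — match false
step 9: stack=$ num read false  input=false read num $  — match false
step 10: stack=$ num read  input=read num $  — match read
step 11: stack=$ num  input=num $  — match num
Accept reached after 11 steps.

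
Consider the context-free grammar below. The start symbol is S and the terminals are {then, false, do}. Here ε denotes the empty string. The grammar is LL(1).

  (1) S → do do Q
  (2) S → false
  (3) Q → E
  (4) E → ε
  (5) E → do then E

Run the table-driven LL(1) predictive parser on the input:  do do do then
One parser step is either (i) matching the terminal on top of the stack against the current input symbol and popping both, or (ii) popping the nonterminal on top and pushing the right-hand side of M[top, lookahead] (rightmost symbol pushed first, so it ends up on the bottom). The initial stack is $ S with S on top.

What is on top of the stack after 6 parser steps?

then

step 1: stack=$ S  input=do do do then $  — expand S → do do Q
step 2: stack=$ Q do do  input=do do do then $  — match do
step 3: stack=$ Q do  input=do do then $  — match do
step 4: stack=$ Q  input=do then $  — expand Q → E
step 5: stack=$ E  input=do then $  — expand E → do then E
step 6: stack=$ E then do  input=do then $  — match do
Stack after step 6: $ E then (top = then).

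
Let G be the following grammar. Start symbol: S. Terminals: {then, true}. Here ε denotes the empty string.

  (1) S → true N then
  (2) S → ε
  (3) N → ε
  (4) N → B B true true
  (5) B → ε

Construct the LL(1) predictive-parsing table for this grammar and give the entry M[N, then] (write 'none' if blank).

N → ε

FIRST(S): from S→true N then we get {true}; from S→ε we get {ε}. So FIRST(S) = {ε, true}.
FIRST(B): from B→ε we get {ε}. So FIRST(B) = {ε}.
FIRST(N): from N→ε we get {ε}; from N→B B true true we get {true}. So FIRST(N) = {ε, true}.
FOLLOW(S) includes $ since S is the start symbol.
FOLLOW(N): in S→true N then, N is followed by then with FIRST {then}. Thus FOLLOW(N) = {then}.
For N → ε: FIRST(ε) = {ε}, so it goes in M[N, t] for t ∈ {}; since ε ∈ FIRST, also for every t ∈ FOLLOW(N) = {then}.
For N → B B true true: FIRST(B B true true) = {true}, so it goes in M[N, t] for t ∈ {true}.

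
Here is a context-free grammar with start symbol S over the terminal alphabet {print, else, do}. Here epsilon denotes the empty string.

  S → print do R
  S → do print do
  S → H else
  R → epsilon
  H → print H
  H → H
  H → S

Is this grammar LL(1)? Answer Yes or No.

No

FIRST(S) = {do, print}
FIRST(R) = {epsilon}
FIRST(H) = {do, print}
FOLLOW(S) = {$, else}
FOLLOW(R) = {$, else}
FOLLOW(H) = {else}
Cell M[H, do] receives both H → H and H → S — the grammar is not LL(1).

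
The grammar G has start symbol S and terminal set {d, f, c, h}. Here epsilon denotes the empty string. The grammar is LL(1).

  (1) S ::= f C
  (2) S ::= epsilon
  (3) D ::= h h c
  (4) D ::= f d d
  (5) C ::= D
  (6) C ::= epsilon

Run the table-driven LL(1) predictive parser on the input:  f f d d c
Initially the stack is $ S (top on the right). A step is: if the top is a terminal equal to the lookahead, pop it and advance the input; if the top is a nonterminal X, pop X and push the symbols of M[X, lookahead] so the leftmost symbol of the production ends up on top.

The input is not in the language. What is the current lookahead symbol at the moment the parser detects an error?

step 1: stack=$ S  input=f f d d c $  — expand S ::= f C
step 2: stack=$ C f  input=f f d d c $  — match f
step 3: stack=$ C  input=f d d c $  — expand C ::= D
step 4: stack=$ D  input=f d d c $  — expand D ::= f d d
step 5: stack=$ d d f  input=f d d c $  — match f
step 6: stack=$ d d  input=d d c $  — match d
step 7: stack=$ d  input=d c $  — match d
step 8: stack=$  input=c $  — error: stack empty but input remains

c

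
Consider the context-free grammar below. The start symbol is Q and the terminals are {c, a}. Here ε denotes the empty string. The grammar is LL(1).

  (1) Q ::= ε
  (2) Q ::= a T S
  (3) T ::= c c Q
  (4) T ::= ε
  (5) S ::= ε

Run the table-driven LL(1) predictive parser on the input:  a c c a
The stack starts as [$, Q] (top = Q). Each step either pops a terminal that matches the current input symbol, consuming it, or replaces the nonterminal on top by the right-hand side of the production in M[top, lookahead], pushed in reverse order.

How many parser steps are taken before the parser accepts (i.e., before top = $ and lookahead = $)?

10

      Stack      Input      Action
   1  $ Q        a c c a $  expand Q ::= a T S
   2  $ S T a    a c c a $  match a
   3  $ S T      c c a $    expand T ::= c c Q
   4  $ S Q c c  c c a $    match c
   5  $ S Q c    c a $      match c
   6  $ S Q      a $        expand Q ::= a T S
   7  $ S S T a  a $        match a
   8  $ S S T    $          expand T ::= ε
   9  $ S S      $          expand S ::= ε
  10  $ S        $          expand S ::= ε
Accept reached after 10 steps.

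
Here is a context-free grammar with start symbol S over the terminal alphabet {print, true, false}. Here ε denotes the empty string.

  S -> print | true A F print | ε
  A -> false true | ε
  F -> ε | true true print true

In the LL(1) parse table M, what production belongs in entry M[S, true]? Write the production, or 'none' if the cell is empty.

FIRST(S) = {ε, print, true}
FIRST(A) = {ε, false}
FIRST(F) = {ε, true}
FOLLOW(S) includes $ since S is the start symbol.
FOLLOW(S): S appears on no right-hand side. Thus FOLLOW(S) = {$}.
For S -> print: FIRST(print) = {print}, so it goes in M[S, t] for t ∈ {print}.
For S -> true A F print: FIRST(true A F print) = {true}, so it goes in M[S, t] for t ∈ {true}.
For S -> ε: FIRST(ε) = {ε}, so it goes in M[S, t] for t ∈ {}; since ε ∈ FIRST, also for every t ∈ FOLLOW(S) = {$}.

S -> true A F print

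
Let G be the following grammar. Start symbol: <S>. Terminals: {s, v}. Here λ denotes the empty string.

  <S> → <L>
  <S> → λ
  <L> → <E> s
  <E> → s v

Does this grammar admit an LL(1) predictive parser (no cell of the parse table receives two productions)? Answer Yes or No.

FIRST(<S>) = {λ, s}
FIRST(<L>) = {s}
FIRST(<E>) = {s}
FOLLOW(<S>) = {$}
FOLLOW(<L>) = {$}
FOLLOW(<E>) = {s}
Each cell of M receives at most one production.

Yes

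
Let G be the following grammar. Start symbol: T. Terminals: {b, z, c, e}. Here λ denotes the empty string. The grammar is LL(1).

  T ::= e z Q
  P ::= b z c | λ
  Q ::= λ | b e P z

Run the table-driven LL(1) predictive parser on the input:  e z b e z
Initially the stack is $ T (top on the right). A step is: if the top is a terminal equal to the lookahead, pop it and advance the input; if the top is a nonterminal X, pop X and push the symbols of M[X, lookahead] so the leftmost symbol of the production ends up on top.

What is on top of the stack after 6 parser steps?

     Stack      Input        Action
  1  $ T        e z b e z $  expand T ::= e z Q
  2  $ Q z e    e z b e z $  match e
  3  $ Q z      z b e z $    match z
  4  $ Q        b e z $      expand Q ::= b e P z
  5  $ z P e b  b e z $      match b
  6  $ z P e    e z $        match e
Stack after step 6: $ z P (top = P).

P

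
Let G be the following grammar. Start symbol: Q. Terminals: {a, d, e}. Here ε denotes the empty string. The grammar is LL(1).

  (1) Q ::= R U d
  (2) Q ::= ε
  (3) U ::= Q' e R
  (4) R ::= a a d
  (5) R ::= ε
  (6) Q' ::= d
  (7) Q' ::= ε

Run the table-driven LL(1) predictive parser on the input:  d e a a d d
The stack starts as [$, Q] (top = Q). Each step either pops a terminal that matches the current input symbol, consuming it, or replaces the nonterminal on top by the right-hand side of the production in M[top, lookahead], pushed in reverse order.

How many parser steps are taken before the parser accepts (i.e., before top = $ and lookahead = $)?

11

step 1: stack=$ Q  input=d e a a d d $  — expand Q ::= R U d
step 2: stack=$ d U R  input=d e a a d d $  — expand R ::= ε
step 3: stack=$ d U  input=d e a a d d $  — expand U ::= Q' e R
step 4: stack=$ d R e Q'  input=d e a a d d $  — expand Q' ::= d
step 5: stack=$ d R e d  input=d e a a d d $  — match d
step 6: stack=$ d R e  input=e a a d d $  — match e
step 7: stack=$ d R  input=a a d d $  — expand R ::= a a d
step 8: stack=$ d d a a  input=a a d d $  — match a
step 9: stack=$ d d a  input=a d d $  — match a
step 10: stack=$ d d  input=d d $  — match d
step 11: stack=$ d  input=d $  — match d
Accept reached after 11 steps.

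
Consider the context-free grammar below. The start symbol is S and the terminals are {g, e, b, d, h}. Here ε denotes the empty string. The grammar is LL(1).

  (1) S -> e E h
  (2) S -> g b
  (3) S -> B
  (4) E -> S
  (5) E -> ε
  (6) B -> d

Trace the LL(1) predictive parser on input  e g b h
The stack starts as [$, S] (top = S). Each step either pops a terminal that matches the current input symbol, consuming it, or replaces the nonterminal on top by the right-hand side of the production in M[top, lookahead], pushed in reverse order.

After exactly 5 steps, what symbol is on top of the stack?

     Stack    Input      Action
  1  $ S      e g b h $  expand S -> e E h
  2  $ h E e  e g b h $  match e
  3  $ h E    g b h $    expand E -> S
  4  $ h S    g b h $    expand S -> g b
  5  $ h b g  g b h $    match g
Stack after step 5: $ h b (top = b).

b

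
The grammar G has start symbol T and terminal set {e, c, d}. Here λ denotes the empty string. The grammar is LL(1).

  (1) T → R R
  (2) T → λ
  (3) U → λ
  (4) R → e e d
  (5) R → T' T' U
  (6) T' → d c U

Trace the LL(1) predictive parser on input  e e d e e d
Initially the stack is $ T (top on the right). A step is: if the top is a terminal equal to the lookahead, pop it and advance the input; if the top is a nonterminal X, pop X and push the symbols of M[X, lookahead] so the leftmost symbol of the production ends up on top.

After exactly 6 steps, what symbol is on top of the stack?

     Stack      Input          Action
  1  $ T        e e d e e d $  expand T → R R
  2  $ R R      e e d e e d $  expand R → e e d
  3  $ R d e e  e e d e e d $  match e
  4  $ R d e    e d e e d $    match e
  5  $ R d      d e e d $      match d
  6  $ R        e e d $        expand R → e e d
Stack after step 6: $ d e e (top = e).

e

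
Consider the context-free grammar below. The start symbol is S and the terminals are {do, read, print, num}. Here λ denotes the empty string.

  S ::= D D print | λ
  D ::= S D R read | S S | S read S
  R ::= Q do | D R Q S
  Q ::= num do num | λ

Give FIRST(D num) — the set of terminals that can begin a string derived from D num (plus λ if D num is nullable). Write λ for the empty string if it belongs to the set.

{do, num, print, read}

FIRST(Q) = {λ, num}
FIRST(S) = {λ, do, num, print, read}  (via D D print)
FIRST(D) = {λ, do, num, print, read}  (via S D R read, S S, S read S)
FIRST(R) = {do, num, print, read}  (via Q do, D R Q S)
FIRST(D num): take FIRST of each symbol in turn, carrying on past any symbol whose FIRST contains λ; result {do, num, print, read}.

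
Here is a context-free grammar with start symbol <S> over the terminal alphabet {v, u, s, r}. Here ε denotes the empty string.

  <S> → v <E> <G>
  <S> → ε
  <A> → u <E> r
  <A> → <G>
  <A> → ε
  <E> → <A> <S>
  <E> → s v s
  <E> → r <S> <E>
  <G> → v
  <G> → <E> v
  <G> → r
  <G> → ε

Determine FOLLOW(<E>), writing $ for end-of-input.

{$, r, s, u, v}

FIRST(<S>) = {ε, v}
FIRST(<A>) = {ε, r, s, u, v}  (via <G>)
FIRST(<E>) = {ε, r, s, u, v}  (via <A> <S>)
FIRST(<G>) = {ε, r, s, u, v}  (via <E> v)
FOLLOW(<S>) includes $ since <S> is the start symbol.
FOLLOW(<S>): in <E>→<A> <S>, the suffix after <S> is empty, so FOLLOW(<S>) ⊇ FOLLOW(<E>) = {$, r, s, u, v}; in <E>→r <S> <E>, <S> is followed by <E> with FIRST {ε, r, s, u, v}; in <E>→r <S> <E>, the suffix after <S> is nullable, so FOLLOW(<S>) ⊇ FOLLOW(<E>) = {$, r, s, u, v}. Thus FOLLOW(<S>) = {$, r, s, u, v}.
FOLLOW(<E>): in <S>→v <E> <G>, <E> is followed by <G> with FIRST {ε, r, s, u, v}; in <S>→v <E> <G>, the suffix after <E> is nullable, so FOLLOW(<E>) ⊇ FOLLOW(<S>) = {$, r, s, u, v}; in <A>→u <E> r, <E> is followed by r with FIRST {r}; in <E>→r <S> <E>, the suffix after <E> is empty (adds nothing new); in <G>→<E> v, <E> is followed by v with FIRST {v}. Thus FOLLOW(<E>) = {$, r, s, u, v}.
FOLLOW(<A>): in <E>→<A> <S>, <A> is followed by <S> with FIRST {ε, v}; in <E>→<A> <S>, the suffix after <A> is nullable, so FOLLOW(<A>) ⊇ FOLLOW(<E>) = {$, r, s, u, v}. Thus FOLLOW(<A>) = {$, r, s, u, v}.
FOLLOW(<G>): in <S>→v <E> <G>, the suffix after <G> is empty, so FOLLOW(<G>) ⊇ FOLLOW(<S>) = {$, r, s, u, v}; in <A>→<G>, the suffix after <G> is empty, so FOLLOW(<G>) ⊇ FOLLOW(<A>) = {$, r, s, u, v}. Thus FOLLOW(<G>) = {$, r, s, u, v}.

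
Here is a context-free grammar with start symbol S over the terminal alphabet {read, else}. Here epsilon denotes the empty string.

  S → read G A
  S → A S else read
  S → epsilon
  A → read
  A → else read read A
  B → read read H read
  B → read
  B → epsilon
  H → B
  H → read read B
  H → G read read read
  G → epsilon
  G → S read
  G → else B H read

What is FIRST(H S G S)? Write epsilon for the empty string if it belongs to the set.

FIRST(A): from A→read we get {read}; from A→else read read A we get {else}. So FIRST(A) = {else, read}.
FIRST(B): from B→read read H read we get {read}; from B→read we get {read}; from B→epsilon we get {epsilon}. So FIRST(B) = {epsilon, read}.
FIRST(S): from S→read G A we get {read}; from S→A S else read we get {else, read}; from S→epsilon we get {epsilon}. So FIRST(S) = {epsilon, else, read}.
FIRST(G): from G→epsilon we get {epsilon}; from G→S read we get {else, read}; from G→else B H read we get {else}. So FIRST(G) = {epsilon, else, read}.
FIRST(H): from H→B we get {epsilon, read}; from H→read read B we get {read}; from H→G read read read we get {else, read}. So FIRST(H) = {epsilon, else, read}.
FIRST(H S G S): take FIRST of each symbol in turn, carrying on past any symbol whose FIRST contains epsilon; result {epsilon, else, read}.

{epsilon, else, read}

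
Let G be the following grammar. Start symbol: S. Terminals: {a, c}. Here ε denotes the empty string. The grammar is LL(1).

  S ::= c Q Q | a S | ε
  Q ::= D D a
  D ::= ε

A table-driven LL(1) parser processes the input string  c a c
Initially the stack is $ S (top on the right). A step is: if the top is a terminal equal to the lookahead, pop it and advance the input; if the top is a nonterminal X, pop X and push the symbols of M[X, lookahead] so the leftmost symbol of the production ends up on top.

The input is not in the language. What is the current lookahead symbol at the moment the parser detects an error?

     Stack      Input    Action
  1  $ S        c a c $  expand S ::= c Q Q
  2  $ Q Q c    c a c $  match c
  3  $ Q Q      a c $    expand Q ::= D D a
  4  $ Q a D D  a c $    expand D ::= ε
  5  $ Q a D    a c $    expand D ::= ε
  6  $ Q a      a c $    match a
  7  $ Q        c $      error: M[Q, c] is empty

c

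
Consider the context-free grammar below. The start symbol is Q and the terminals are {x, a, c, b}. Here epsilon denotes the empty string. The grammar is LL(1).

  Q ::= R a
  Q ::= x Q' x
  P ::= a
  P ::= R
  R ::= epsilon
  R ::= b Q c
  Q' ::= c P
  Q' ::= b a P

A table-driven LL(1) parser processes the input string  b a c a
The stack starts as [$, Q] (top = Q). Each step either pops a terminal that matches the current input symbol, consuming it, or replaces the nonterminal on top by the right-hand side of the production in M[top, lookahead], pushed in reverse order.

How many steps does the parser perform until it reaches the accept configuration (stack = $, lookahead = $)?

8

     Stack      Input      Action
  1  $ Q        b a c a $  expand Q ::= R a
  2  $ a R      b a c a $  expand R ::= b Q c
  3  $ a c Q b  b a c a $  match b
  4  $ a c Q    a c a $    expand Q ::= R a
  5  $ a c a R  a c a $    expand R ::= epsilon
  6  $ a c a    a c a $    match a
  7  $ a c      c a $      match c
  8  $ a        a $        match a
Accept reached after 8 steps.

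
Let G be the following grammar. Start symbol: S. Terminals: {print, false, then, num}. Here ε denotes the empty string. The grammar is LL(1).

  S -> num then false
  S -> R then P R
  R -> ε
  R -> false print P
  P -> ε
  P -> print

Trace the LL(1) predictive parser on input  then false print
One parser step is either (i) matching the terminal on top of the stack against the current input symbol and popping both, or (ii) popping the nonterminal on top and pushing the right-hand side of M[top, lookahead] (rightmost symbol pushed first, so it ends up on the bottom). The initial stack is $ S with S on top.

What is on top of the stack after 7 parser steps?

P

     Stack            Input               Action
  1  $ S              then false print $  expand S -> R then P R
  2  $ R P then R     then false print $  expand R -> ε
  3  $ R P then       then false print $  match then
  4  $ R P            false print $       expand P -> ε
  5  $ R              false print $       expand R -> false print P
  6  $ P print false  false print $       match false
  7  $ P print        print $             match print
Stack after step 7: $ P (top = P).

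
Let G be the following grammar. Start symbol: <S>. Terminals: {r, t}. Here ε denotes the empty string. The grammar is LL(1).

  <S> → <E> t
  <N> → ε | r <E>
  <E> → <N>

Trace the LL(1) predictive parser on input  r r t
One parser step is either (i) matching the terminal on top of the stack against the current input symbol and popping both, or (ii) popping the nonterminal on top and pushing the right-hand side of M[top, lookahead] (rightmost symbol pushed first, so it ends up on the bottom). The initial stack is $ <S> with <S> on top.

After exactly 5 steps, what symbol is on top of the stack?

<N>

     Stack      Input    Action
  1  $ <S>      r r t $  expand <S> → <E> t
  2  $ t <E>    r r t $  expand <E> → <N>
  3  $ t <N>    r r t $  expand <N> → r <E>
  4  $ t <E> r  r r t $  match r
  5  $ t <E>    r t $    expand <E> → <N>
Stack after step 5: $ t <N> (top = <N>).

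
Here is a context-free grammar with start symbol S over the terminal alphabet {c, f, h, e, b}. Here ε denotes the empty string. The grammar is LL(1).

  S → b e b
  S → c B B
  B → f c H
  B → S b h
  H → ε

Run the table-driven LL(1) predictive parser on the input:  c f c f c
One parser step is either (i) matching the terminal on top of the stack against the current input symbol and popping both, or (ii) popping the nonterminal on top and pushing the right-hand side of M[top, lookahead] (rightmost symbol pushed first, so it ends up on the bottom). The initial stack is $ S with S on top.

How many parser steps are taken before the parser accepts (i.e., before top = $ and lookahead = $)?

step 1: stack=$ S  input=c f c f c $  — expand S → c B B
step 2: stack=$ B B c  input=c f c f c $  — match c
step 3: stack=$ B B  input=f c f c $  — expand B → f c H
step 4: stack=$ B H c f  input=f c f c $  — match f
step 5: stack=$ B H c  input=c f c $  — match c
step 6: stack=$ B H  input=f c $  — expand H → ε
step 7: stack=$ B  input=f c $  — expand B → f c H
step 8: stack=$ H c f  input=f c $  — match f
step 9: stack=$ H c  input=c $  — match c
step 10: stack=$ H  input=$  — expand H → ε
Accept reached after 10 steps.

10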